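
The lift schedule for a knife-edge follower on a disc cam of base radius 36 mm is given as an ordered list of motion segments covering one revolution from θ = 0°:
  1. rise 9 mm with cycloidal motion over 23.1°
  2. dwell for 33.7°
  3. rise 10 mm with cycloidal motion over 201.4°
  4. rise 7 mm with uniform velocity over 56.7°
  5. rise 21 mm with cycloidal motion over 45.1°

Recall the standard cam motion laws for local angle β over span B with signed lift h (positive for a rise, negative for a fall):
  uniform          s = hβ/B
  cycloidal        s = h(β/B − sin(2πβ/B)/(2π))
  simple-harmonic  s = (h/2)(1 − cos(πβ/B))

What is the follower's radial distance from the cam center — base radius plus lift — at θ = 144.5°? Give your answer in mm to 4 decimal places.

seg 1 [0°–23.1°] cycloidal, h=9: full span → s += 9 → s = 9.0000
seg 2 [23.1°–56.8°] dwell: s stays 9.0000
seg 3 [56.8°–258.2°] cycloidal, h=10: θ=144.5° here. β=87.7, B=201.4. 10·(0.4355 − sin(2π·0.4355)/(2π)) = 3.7266 → s = 12.7266
radial distance = base radius + s = 36 + 12.7266 = 48.7266

48.7266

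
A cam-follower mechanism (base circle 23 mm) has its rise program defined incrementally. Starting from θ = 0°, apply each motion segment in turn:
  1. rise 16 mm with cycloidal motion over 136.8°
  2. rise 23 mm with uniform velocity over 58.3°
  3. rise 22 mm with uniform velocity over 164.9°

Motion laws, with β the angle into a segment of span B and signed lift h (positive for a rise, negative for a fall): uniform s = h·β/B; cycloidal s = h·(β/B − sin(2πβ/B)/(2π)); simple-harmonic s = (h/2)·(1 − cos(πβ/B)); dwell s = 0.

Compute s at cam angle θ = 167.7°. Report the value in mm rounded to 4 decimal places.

seg 1 [0°–136.8°] cycloidal, h=16: full span → s += 16 → s = 16.0000
seg 2 [136.8°–195.1°] uniform, h=23: θ=167.7° here. β=30.9, B=58.3. 23·30.9/58.3 = 12.1904 → s = 28.1904

28.1904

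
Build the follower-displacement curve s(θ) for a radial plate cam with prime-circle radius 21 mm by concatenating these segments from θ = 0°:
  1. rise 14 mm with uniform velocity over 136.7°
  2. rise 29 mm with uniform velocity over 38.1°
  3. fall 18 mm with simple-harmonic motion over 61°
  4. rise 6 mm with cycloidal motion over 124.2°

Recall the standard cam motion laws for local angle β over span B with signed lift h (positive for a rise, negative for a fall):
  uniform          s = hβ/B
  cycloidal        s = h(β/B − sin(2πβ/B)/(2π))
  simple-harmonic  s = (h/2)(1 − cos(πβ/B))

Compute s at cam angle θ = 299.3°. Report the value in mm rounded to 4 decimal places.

seg 1 [0°–136.7°] uniform, h=14: full span → s += 14 → s = 14.0000
seg 2 [136.7°–174.8°] uniform, h=29: full span → s += 29 → s = 43.0000
seg 3 [174.8°–235.8°] simple-harmonic, h=-18: full span → s += -18 → s = 25.0000
seg 4 [235.8°–360°] cycloidal, h=6: θ=299.3° here. β=63.5, B=124.2. 6·(0.5113 − sin(2π·0.5113)/(2π)) = 3.1352 → s = 28.1352

28.1352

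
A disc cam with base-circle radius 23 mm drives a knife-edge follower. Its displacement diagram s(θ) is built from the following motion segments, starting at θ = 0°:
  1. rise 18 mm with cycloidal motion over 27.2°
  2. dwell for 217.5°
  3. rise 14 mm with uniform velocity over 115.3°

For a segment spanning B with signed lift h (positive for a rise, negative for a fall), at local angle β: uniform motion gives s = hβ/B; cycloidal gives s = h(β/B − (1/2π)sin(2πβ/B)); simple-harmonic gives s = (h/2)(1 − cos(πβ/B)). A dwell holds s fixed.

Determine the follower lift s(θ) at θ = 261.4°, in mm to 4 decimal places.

seg 1 [0°–27.2°] cycloidal, h=18: full span → s += 18 → s = 18.0000
seg 2 [27.2°–244.7°] dwell: s stays 18.0000
seg 3 [244.7°–360°] uniform, h=14: θ=261.4° here. β=16.7, B=115.3. 14·16.7/115.3 = 2.0278 → s = 20.0278

20.0278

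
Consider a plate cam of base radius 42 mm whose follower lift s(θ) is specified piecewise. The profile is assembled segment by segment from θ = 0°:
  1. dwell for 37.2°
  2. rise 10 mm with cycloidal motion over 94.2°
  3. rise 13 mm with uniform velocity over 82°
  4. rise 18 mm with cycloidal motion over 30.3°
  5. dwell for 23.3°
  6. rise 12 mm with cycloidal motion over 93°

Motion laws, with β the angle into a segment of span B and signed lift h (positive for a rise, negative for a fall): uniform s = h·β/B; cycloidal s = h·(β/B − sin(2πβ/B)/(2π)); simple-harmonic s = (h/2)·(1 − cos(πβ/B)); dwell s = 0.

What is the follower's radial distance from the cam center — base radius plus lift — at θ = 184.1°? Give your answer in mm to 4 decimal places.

seg 1 [0°–37.2°] dwell: s stays 0.0000
seg 2 [37.2°–131.4°] cycloidal, h=10: full span → s += 10 → s = 10.0000
seg 3 [131.4°–213.4°] uniform, h=13: θ=184.1° here. β=52.7, B=82. 13·52.7/82 = 8.3549 → s = 18.3549
radial distance = base radius + s = 42 + 18.3549 = 60.3549

60.3549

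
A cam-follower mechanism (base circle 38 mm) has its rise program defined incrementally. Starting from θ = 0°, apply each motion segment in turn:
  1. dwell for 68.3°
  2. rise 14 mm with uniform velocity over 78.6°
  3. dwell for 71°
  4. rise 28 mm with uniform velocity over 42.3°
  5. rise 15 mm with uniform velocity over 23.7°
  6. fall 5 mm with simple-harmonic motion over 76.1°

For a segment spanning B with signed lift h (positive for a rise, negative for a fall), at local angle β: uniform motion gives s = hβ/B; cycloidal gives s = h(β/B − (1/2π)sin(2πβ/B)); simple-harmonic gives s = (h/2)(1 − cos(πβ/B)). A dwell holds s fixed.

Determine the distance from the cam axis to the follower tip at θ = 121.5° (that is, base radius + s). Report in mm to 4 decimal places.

seg 1 [0°–68.3°] dwell: s stays 0.0000
seg 2 [68.3°–146.9°] uniform, h=14: θ=121.5° here. β=53.2, B=78.6. 14·53.2/78.6 = 9.4758 → s = 9.4758
radial distance = base radius + s = 38 + 9.4758 = 47.4758

47.4758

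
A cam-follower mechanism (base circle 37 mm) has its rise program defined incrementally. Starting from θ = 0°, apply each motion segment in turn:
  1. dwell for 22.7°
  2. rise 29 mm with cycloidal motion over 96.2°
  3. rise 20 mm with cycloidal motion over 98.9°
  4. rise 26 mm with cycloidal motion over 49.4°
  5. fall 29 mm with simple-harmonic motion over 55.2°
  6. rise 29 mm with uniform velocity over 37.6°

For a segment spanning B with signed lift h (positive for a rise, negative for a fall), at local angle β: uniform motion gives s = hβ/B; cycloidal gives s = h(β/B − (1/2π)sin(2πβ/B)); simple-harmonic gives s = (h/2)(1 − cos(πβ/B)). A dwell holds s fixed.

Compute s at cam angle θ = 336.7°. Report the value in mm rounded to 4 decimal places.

seg 1 [0°–22.7°] dwell: s stays 0.0000
seg 2 [22.7°–118.9°] cycloidal, h=29: full span → s += 29 → s = 29.0000
seg 3 [118.9°–217.8°] cycloidal, h=20: full span → s += 20 → s = 49.0000
seg 4 [217.8°–267.2°] cycloidal, h=26: full span → s += 26 → s = 75.0000
seg 5 [267.2°–322.4°] simple-harmonic, h=-29: full span → s += -29 → s = 46.0000
seg 6 [322.4°–360°] uniform, h=29: θ=336.7° here. β=14.3, B=37.6. 29·14.3/37.6 = 11.0293 → s = 57.0293

57.0293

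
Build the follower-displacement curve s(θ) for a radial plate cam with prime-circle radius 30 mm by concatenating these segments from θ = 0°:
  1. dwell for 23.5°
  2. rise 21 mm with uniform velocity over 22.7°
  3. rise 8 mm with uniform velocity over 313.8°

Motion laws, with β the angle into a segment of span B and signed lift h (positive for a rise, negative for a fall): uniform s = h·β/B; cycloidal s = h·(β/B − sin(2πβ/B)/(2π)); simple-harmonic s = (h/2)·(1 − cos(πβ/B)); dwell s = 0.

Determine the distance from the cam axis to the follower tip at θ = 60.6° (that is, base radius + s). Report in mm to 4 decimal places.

seg 1 [0°–23.5°] dwell: s stays 0.0000
seg 2 [23.5°–46.2°] uniform, h=21: full span → s += 21 → s = 21.0000
seg 3 [46.2°–360°] uniform, h=8: θ=60.6° here. β=14.4, B=313.8. 8·14.4/313.8 = 0.3671 → s = 21.3671
radial distance = base radius + s = 30 + 21.3671 = 51.3671

51.3671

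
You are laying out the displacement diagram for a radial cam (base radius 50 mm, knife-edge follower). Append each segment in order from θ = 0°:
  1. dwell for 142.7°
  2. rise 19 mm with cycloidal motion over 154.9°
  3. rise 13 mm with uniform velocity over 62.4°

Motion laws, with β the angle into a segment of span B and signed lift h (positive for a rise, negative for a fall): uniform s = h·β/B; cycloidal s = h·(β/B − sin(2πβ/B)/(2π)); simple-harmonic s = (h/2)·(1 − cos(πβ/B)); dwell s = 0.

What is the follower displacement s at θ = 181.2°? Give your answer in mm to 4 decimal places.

seg 1 [0°–142.7°] dwell: s stays 0.0000
seg 2 [142.7°–297.6°] cycloidal, h=19: θ=181.2° here. β=38.5, B=154.9. 19·(0.2485 − sin(2π·0.2485)/(2π)) = 1.6986 → s = 1.6986

1.6986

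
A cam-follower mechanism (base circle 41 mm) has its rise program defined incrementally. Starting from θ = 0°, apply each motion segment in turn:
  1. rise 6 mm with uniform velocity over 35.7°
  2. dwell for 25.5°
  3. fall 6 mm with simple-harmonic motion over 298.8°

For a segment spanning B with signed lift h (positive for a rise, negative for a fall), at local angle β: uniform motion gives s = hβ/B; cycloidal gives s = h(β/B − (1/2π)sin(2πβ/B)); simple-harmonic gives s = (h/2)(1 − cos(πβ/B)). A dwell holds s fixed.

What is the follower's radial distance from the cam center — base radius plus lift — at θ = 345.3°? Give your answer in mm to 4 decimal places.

seg 1 [0°–35.7°] uniform, h=6: full span → s += 6 → s = 6.0000
seg 2 [35.7°–61.2°] dwell: s stays 6.0000
seg 3 [61.2°–360°] simple-harmonic, h=-6: θ=345.3° here. β=284.1, B=298.8. -6/2·(1 − cos(π·0.9508)) = -5.9642 → s = 0.0358
radial distance = base radius + s = 41 + 0.0358 = 41.0358

41.0358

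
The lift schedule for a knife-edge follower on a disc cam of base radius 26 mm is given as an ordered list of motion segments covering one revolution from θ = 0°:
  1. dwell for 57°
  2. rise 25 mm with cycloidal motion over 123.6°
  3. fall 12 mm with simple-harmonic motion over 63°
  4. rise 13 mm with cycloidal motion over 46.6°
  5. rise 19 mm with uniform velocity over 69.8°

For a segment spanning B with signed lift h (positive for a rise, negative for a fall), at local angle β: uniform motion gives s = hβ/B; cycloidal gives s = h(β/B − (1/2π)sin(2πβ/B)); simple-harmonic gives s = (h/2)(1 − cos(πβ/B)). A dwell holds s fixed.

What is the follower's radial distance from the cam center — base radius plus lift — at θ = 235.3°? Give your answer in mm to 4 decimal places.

seg 1 [0°–57°] dwell: s stays 0.0000
seg 2 [57°–180.6°] cycloidal, h=25: full span → s += 25 → s = 25.0000
seg 3 [180.6°–243.6°] simple-harmonic, h=-12: θ=235.3° here. β=54.7, B=63. -12/2·(1 − cos(π·0.8683)) = -11.4934 → s = 13.5066
radial distance = base radius + s = 26 + 13.5066 = 39.5066

39.5066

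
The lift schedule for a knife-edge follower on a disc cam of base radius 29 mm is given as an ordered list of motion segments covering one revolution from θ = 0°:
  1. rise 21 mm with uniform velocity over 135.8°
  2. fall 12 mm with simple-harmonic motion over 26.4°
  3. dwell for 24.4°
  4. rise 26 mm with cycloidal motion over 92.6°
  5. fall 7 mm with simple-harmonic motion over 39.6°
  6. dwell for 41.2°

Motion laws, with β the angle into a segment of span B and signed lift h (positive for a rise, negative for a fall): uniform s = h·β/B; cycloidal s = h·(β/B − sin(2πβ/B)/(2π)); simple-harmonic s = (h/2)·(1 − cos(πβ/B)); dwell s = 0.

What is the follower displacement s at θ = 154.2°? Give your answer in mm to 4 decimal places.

seg 1 [0°–135.8°] uniform, h=21: full span → s += 21 → s = 21.0000
seg 2 [135.8°–162.2°] simple-harmonic, h=-12: θ=154.2° here. β=18.4, B=26.4. -12/2·(1 − cos(π·0.6970)) = -9.4803 → s = 11.5197

11.5197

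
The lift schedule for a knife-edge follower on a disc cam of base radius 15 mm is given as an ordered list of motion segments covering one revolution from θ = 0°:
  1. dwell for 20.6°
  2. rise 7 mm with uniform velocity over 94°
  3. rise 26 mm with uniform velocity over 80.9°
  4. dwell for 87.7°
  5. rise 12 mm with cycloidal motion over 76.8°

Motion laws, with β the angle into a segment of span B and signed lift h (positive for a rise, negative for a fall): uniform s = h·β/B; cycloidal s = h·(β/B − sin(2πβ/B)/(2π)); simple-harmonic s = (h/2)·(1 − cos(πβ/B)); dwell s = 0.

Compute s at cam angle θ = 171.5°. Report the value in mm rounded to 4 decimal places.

seg 1 [0°–20.6°] dwell: s stays 0.0000
seg 2 [20.6°–114.6°] uniform, h=7: full span → s += 7 → s = 7.0000
seg 3 [114.6°–195.5°] uniform, h=26: θ=171.5° here. β=56.9, B=80.9. 26·56.9/80.9 = 18.2868 → s = 25.2868

25.2868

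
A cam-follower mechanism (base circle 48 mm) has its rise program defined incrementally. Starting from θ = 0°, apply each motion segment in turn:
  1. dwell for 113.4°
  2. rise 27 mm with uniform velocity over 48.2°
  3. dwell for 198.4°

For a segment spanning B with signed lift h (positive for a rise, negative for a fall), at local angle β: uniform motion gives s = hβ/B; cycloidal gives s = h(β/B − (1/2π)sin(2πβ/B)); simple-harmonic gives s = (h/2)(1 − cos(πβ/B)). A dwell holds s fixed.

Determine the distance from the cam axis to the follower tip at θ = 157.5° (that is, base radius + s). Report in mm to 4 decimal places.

seg 1 [0°–113.4°] dwell: s stays 0.0000
seg 2 [113.4°–161.6°] uniform, h=27: θ=157.5° here. β=44.1, B=48.2. 27·44.1/48.2 = 24.7033 → s = 24.7033
radial distance = base radius + s = 48 + 24.7033 = 72.7033

72.7033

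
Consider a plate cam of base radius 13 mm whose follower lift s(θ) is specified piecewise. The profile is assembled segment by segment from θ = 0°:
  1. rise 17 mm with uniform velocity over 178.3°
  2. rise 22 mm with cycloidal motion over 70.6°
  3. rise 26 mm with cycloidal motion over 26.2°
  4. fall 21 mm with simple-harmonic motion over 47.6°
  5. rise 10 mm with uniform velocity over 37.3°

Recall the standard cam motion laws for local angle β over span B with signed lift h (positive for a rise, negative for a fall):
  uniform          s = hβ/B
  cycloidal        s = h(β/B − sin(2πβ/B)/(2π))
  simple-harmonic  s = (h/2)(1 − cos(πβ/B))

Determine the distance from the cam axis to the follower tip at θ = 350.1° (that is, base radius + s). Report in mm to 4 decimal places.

seg 1 [0°–178.3°] uniform, h=17: full span → s += 17 → s = 17.0000
seg 2 [178.3°–248.9°] cycloidal, h=22: full span → s += 22 → s = 39.0000
seg 3 [248.9°–275.1°] cycloidal, h=26: full span → s += 26 → s = 65.0000
seg 4 [275.1°–322.7°] simple-harmonic, h=-21: full span → s += -21 → s = 44.0000
seg 5 [322.7°–360°] uniform, h=10: θ=350.1° here. β=27.4, B=37.3. 10·27.4/37.3 = 7.3458 → s = 51.3458
radial distance = base radius + s = 13 + 51.3458 = 64.3458

64.3458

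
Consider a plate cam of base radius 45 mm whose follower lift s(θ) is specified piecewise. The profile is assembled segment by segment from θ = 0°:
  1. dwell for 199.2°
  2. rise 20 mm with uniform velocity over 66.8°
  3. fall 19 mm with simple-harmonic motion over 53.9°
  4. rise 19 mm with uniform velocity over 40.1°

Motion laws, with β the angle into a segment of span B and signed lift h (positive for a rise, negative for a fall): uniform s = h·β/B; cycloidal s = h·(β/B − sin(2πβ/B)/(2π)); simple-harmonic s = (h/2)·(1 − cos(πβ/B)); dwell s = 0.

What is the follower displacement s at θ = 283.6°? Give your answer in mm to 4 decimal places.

seg 1 [0°–199.2°] dwell: s stays 0.0000
seg 2 [199.2°–266°] uniform, h=20: full span → s += 20 → s = 20.0000
seg 3 [266°–319.9°] simple-harmonic, h=-19: θ=283.6° here. β=17.6, B=53.9. -19/2·(1 − cos(π·0.3265)) = -4.5753 → s = 15.4247

15.4247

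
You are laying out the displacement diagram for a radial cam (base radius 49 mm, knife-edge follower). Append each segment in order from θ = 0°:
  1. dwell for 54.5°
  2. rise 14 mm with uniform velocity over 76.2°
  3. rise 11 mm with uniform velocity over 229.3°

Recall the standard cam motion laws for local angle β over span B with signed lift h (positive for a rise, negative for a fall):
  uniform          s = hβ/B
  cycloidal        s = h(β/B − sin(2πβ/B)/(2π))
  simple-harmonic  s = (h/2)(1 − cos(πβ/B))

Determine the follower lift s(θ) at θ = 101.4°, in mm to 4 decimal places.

seg 1 [0°–54.5°] dwell: s stays 0.0000
seg 2 [54.5°–130.7°] uniform, h=14: θ=101.4° here. β=46.9, B=76.2. 14·46.9/76.2 = 8.6168 → s = 8.6168

8.6168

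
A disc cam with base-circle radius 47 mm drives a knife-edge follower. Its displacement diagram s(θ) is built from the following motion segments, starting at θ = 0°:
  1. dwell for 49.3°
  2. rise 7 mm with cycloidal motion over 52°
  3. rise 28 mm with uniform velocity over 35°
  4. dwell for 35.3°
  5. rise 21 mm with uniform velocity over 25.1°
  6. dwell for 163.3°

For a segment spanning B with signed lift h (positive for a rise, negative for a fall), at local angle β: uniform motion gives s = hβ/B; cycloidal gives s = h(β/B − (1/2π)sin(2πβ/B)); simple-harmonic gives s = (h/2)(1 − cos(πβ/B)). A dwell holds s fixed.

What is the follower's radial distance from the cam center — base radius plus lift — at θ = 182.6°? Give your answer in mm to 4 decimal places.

seg 1 [0°–49.3°] dwell: s stays 0.0000
seg 2 [49.3°–101.3°] cycloidal, h=7: full span → s += 7 → s = 7.0000
seg 3 [101.3°–136.3°] uniform, h=28: full span → s += 28 → s = 35.0000
seg 4 [136.3°–171.6°] dwell: s stays 35.0000
seg 5 [171.6°–196.7°] uniform, h=21: θ=182.6° here. β=11, B=25.1. 21·11/25.1 = 9.2032 → s = 44.2032
radial distance = base radius + s = 47 + 44.2032 = 91.2032

91.2032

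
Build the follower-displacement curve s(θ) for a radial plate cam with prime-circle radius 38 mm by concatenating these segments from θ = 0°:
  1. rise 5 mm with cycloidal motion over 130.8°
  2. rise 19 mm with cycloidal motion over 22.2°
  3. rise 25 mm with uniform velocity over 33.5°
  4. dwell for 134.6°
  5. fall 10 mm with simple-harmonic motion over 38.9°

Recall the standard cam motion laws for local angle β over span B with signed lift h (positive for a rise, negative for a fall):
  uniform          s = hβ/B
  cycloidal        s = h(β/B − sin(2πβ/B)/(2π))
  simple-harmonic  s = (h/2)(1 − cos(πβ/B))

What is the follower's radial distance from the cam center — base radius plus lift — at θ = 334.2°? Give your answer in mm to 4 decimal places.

seg 1 [0°–130.8°] cycloidal, h=5: full span → s += 5 → s = 5.0000
seg 2 [130.8°–153°] cycloidal, h=19: full span → s += 19 → s = 24.0000
seg 3 [153°–186.5°] uniform, h=25: full span → s += 25 → s = 49.0000
seg 4 [186.5°–321.1°] dwell: s stays 49.0000
seg 5 [321.1°–360°] simple-harmonic, h=-10: θ=334.2° here. β=13.1, B=38.9. -10/2·(1 − cos(π·0.3368)) = -2.5468 → s = 46.4532
radial distance = base radius + s = 38 + 46.4532 = 84.4532

84.4532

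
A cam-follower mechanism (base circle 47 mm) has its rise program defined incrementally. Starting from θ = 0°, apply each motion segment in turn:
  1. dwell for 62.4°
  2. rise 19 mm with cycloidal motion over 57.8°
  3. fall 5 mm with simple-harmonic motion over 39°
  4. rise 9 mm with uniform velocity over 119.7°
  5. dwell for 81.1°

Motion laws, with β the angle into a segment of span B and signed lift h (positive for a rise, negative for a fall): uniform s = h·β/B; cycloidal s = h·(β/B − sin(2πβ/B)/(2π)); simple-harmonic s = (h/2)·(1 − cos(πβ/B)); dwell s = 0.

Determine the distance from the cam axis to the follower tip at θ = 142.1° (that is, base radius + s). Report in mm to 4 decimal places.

seg 1 [0°–62.4°] dwell: s stays 0.0000
seg 2 [62.4°–120.2°] cycloidal, h=19: full span → s += 19 → s = 19.0000
seg 3 [120.2°–159.2°] simple-harmonic, h=-5: θ=142.1° here. β=21.9, B=39. -5/2·(1 − cos(π·0.5615)) = -2.9803 → s = 16.0197
radial distance = base radius + s = 47 + 16.0197 = 63.0197

63.0197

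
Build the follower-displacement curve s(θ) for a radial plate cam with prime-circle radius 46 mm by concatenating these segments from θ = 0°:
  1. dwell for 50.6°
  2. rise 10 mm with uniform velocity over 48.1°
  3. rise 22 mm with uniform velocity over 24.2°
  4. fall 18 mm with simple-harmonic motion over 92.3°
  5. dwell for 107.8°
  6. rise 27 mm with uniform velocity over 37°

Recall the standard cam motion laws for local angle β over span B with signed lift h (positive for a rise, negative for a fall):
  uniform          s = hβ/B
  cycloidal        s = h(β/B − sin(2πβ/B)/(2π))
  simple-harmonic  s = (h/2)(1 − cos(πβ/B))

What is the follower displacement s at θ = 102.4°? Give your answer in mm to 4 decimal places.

seg 1 [0°–50.6°] dwell: s stays 0.0000
seg 2 [50.6°–98.7°] uniform, h=10: full span → s += 10 → s = 10.0000
seg 3 [98.7°–122.9°] uniform, h=22: θ=102.4° here. β=3.7, B=24.2. 22·3.7/24.2 = 3.3636 → s = 13.3636

13.3636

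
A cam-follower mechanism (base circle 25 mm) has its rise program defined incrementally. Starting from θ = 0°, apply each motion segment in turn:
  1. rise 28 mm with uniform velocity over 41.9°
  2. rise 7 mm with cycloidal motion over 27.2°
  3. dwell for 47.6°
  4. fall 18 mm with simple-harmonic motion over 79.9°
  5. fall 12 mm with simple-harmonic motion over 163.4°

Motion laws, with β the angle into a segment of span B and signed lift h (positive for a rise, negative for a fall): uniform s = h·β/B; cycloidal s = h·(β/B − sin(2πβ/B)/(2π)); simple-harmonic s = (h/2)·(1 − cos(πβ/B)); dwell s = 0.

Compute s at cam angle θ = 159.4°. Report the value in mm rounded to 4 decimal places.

seg 1 [0°–41.9°] uniform, h=28: full span → s += 28 → s = 28.0000
seg 2 [41.9°–69.1°] cycloidal, h=7: full span → s += 7 → s = 35.0000
seg 3 [69.1°–116.7°] dwell: s stays 35.0000
seg 4 [116.7°–196.6°] simple-harmonic, h=-18: θ=159.4° here. β=42.7, B=79.9. -18/2·(1 − cos(π·0.5344)) = -9.9713 → s = 25.0287

25.0287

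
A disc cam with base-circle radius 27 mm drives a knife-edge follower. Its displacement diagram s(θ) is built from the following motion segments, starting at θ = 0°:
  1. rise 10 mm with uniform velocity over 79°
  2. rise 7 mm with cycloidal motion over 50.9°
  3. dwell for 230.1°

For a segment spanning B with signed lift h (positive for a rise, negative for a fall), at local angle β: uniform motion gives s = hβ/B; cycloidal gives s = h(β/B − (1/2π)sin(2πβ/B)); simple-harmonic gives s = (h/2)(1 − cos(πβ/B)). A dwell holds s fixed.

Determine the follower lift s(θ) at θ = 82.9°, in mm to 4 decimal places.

seg 1 [0°–79°] uniform, h=10: full span → s += 10 → s = 10.0000
seg 2 [79°–129.9°] cycloidal, h=7: θ=82.9° here. β=3.9, B=50.9. 7·(0.0766 − sin(2π·0.0766)/(2π)) = 0.0205 → s = 10.0205

10.0205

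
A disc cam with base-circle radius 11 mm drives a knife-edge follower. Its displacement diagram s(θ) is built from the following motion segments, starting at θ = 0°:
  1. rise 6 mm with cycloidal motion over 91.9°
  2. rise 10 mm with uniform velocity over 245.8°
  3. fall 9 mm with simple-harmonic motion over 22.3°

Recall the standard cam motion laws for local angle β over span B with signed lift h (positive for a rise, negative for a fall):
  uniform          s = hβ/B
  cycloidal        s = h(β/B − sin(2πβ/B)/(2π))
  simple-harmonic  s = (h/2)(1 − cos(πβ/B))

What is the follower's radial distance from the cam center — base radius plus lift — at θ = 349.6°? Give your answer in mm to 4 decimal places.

seg 1 [0°–91.9°] cycloidal, h=6: full span → s += 6 → s = 6.0000
seg 2 [91.9°–337.7°] uniform, h=10: full span → s += 10 → s = 16.0000
seg 3 [337.7°–360°] simple-harmonic, h=-9: θ=349.6° here. β=11.9, B=22.3. -9/2·(1 − cos(π·0.5336)) = -4.9746 → s = 11.0254
radial distance = base radius + s = 11 + 11.0254 = 22.0254

22.0254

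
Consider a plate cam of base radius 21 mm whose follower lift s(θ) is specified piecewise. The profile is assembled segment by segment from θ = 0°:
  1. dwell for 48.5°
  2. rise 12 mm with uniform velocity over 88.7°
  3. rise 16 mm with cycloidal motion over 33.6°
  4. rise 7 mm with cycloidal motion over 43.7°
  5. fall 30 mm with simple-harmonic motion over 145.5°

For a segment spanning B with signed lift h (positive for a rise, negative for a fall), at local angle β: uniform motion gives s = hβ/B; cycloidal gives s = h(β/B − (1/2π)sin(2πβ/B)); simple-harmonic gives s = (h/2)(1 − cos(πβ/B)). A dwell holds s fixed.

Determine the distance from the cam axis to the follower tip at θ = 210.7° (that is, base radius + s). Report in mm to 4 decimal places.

seg 1 [0°–48.5°] dwell: s stays 0.0000
seg 2 [48.5°–137.2°] uniform, h=12: full span → s += 12 → s = 12.0000
seg 3 [137.2°–170.8°] cycloidal, h=16: full span → s += 16 → s = 28.0000
seg 4 [170.8°–214.5°] cycloidal, h=7: θ=210.7° here. β=39.9, B=43.7. 7·(0.9130 − sin(2π·0.9130)/(2π)) = 6.9702 → s = 34.9702
radial distance = base radius + s = 21 + 34.9702 = 55.9702

55.9702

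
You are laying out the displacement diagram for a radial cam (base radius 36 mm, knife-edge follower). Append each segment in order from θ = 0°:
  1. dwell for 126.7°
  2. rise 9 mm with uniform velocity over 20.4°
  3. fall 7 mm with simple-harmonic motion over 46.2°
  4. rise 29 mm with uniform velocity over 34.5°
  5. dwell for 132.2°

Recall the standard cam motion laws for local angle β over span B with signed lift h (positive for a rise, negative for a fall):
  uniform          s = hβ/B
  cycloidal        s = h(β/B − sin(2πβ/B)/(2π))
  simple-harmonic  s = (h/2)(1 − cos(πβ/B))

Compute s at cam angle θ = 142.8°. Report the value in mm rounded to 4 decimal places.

seg 1 [0°–126.7°] dwell: s stays 0.0000
seg 2 [126.7°–147.1°] uniform, h=9: θ=142.8° here. β=16.1, B=20.4. 9·16.1/20.4 = 7.1029 → s = 7.1029

7.1029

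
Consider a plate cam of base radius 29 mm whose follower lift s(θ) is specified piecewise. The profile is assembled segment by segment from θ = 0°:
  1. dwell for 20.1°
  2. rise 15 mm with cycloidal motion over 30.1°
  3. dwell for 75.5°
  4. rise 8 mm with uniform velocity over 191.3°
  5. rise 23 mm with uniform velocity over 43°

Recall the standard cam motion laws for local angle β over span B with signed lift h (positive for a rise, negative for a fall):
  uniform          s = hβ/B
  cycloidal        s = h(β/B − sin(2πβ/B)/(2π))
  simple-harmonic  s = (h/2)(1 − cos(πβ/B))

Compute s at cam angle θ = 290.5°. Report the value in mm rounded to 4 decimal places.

seg 1 [0°–20.1°] dwell: s stays 0.0000
seg 2 [20.1°–50.2°] cycloidal, h=15: full span → s += 15 → s = 15.0000
seg 3 [50.2°–125.7°] dwell: s stays 15.0000
seg 4 [125.7°–317°] uniform, h=8: θ=290.5° here. β=164.8, B=191.3. 8·164.8/191.3 = 6.8918 → s = 21.8918

21.8918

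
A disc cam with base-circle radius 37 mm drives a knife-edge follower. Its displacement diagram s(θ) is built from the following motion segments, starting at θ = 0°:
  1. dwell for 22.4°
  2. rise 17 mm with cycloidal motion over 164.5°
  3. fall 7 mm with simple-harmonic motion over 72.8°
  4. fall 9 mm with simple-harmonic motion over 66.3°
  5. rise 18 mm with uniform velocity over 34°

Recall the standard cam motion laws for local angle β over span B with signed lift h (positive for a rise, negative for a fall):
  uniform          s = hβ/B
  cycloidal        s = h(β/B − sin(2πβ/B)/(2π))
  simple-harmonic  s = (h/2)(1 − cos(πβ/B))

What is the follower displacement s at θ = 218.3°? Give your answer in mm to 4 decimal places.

seg 1 [0°–22.4°] dwell: s stays 0.0000
seg 2 [22.4°–186.9°] cycloidal, h=17: full span → s += 17 → s = 17.0000
seg 3 [186.9°–259.7°] simple-harmonic, h=-7: θ=218.3° here. β=31.4, B=72.8. -7/2·(1 − cos(π·0.4313)) = -2.7507 → s = 14.2493

14.2493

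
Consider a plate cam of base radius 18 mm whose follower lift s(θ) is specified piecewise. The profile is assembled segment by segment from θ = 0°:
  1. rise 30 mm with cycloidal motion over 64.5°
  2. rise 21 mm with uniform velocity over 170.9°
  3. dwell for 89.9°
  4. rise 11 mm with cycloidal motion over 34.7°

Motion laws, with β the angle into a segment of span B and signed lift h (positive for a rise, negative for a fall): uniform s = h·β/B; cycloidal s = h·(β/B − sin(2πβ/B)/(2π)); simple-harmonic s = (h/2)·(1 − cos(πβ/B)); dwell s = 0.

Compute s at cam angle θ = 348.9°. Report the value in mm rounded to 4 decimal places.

seg 1 [0°–64.5°] cycloidal, h=30: full span → s += 30 → s = 30.0000
seg 2 [64.5°–235.4°] uniform, h=21: full span → s += 21 → s = 51.0000
seg 3 [235.4°–325.3°] dwell: s stays 51.0000
seg 4 [325.3°–360°] cycloidal, h=11: θ=348.9° here. β=23.6, B=34.7. 11·(0.6801 − sin(2π·0.6801)/(2π)) = 9.0659 → s = 60.0659

60.0659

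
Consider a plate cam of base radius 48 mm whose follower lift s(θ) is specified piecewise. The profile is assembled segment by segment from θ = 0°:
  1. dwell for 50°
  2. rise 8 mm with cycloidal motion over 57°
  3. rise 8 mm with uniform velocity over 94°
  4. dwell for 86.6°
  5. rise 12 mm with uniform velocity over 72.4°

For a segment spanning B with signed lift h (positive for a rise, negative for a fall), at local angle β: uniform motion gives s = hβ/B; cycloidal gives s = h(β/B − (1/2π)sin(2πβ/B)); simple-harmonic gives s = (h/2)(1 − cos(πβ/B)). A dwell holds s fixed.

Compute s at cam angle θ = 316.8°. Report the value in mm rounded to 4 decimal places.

seg 1 [0°–50°] dwell: s stays 0.0000
seg 2 [50°–107°] cycloidal, h=8: full span → s += 8 → s = 8.0000
seg 3 [107°–201°] uniform, h=8: full span → s += 8 → s = 16.0000
seg 4 [201°–287.6°] dwell: s stays 16.0000
seg 5 [287.6°–360°] uniform, h=12: θ=316.8° here. β=29.2, B=72.4. 12·29.2/72.4 = 4.8398 → s = 20.8398

20.8398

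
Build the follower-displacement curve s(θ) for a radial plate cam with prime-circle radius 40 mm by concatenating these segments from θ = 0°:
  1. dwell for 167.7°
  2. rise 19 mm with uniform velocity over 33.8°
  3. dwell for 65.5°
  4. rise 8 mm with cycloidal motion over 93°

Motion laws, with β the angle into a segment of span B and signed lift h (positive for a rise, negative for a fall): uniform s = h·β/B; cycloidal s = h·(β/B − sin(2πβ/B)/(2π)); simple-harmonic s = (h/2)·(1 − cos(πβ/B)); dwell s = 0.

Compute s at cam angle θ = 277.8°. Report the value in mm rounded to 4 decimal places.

seg 1 [0°–167.7°] dwell: s stays 0.0000
seg 2 [167.7°–201.5°] uniform, h=19: full span → s += 19 → s = 19.0000
seg 3 [201.5°–267°] dwell: s stays 19.0000
seg 4 [267°–360°] cycloidal, h=8: θ=277.8° here. β=10.8, B=93. 8·(0.1161 − sin(2π·0.1161)/(2π)) = 0.0803 → s = 19.0803

19.0803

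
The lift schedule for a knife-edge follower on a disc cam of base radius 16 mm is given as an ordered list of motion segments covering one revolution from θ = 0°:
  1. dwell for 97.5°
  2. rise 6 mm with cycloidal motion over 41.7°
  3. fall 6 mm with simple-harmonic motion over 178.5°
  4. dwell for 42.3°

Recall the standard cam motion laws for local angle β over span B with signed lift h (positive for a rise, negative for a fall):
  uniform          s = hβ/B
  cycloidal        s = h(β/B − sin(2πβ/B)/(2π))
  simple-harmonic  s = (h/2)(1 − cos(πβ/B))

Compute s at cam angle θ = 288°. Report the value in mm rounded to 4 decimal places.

seg 1 [0°–97.5°] dwell: s stays 0.0000
seg 2 [97.5°–139.2°] cycloidal, h=6: full span → s += 6 → s = 6.0000
seg 3 [139.2°–317.7°] simple-harmonic, h=-6: θ=288° here. β=148.8, B=178.5. -6/2·(1 − cos(π·0.8336)) = -5.5994 → s = 0.4006

0.4006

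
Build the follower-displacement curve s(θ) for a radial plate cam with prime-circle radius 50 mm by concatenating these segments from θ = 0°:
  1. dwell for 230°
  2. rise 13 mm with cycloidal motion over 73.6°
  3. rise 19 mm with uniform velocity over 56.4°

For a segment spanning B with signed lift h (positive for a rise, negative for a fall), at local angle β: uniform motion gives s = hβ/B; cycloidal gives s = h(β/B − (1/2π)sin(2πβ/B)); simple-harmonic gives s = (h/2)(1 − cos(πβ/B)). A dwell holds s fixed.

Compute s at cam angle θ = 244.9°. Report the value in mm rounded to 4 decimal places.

seg 1 [0°–230°] dwell: s stays 0.0000
seg 2 [230°–303.6°] cycloidal, h=13: θ=244.9° here. β=14.9, B=73.6. 13·(0.2024 − sin(2π·0.2024)/(2π)) = 0.6545 → s = 0.6545

0.6545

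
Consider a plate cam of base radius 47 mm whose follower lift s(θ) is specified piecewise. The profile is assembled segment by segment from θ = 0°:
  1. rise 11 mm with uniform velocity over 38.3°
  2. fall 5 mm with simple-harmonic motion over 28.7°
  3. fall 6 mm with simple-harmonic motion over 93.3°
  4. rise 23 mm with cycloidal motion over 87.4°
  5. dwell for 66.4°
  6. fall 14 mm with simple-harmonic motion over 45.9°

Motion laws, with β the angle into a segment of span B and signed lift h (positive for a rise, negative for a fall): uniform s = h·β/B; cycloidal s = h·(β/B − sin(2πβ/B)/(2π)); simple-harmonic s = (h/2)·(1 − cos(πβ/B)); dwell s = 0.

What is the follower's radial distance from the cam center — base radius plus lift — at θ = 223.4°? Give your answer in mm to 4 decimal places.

seg 1 [0°–38.3°] uniform, h=11: full span → s += 11 → s = 11.0000
seg 2 [38.3°–67°] simple-harmonic, h=-5: full span → s += -5 → s = 6.0000
seg 3 [67°–160.3°] simple-harmonic, h=-6: full span → s += -6 → s = 0.0000
seg 4 [160.3°–247.7°] cycloidal, h=23: θ=223.4° here. β=63.1, B=87.4. 23·(0.7220 − sin(2π·0.7220)/(2π)) = 20.2092 → s = 20.2092
radial distance = base radius + s = 47 + 20.2092 = 67.2092

67.2092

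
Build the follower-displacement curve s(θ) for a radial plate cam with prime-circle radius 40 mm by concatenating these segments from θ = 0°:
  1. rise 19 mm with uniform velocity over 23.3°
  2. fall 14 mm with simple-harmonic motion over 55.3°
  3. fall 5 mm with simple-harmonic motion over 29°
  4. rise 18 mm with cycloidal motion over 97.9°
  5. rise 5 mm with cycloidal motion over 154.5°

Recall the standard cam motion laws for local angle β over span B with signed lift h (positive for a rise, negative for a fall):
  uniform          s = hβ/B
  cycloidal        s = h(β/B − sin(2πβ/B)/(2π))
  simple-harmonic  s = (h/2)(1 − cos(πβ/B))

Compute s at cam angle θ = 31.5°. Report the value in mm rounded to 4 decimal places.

seg 1 [0°–23.3°] uniform, h=19: full span → s += 19 → s = 19.0000
seg 2 [23.3°–78.6°] simple-harmonic, h=-14: θ=31.5° here. β=8.2, B=55.3. -14/2·(1 − cos(π·0.1483)) = -0.7459 → s = 18.2541

18.2541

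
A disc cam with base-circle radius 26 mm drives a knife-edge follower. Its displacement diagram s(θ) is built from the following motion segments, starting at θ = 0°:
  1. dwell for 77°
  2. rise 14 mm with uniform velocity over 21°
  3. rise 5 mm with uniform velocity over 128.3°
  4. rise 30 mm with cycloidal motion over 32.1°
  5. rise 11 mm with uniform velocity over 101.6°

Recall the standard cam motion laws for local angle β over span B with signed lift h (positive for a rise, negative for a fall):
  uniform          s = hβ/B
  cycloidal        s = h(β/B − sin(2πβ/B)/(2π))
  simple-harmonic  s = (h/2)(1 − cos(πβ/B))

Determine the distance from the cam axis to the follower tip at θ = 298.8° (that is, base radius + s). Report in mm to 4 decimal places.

seg 1 [0°–77°] dwell: s stays 0.0000
seg 2 [77°–98°] uniform, h=14: full span → s += 14 → s = 14.0000
seg 3 [98°–226.3°] uniform, h=5: full span → s += 5 → s = 19.0000
seg 4 [226.3°–258.4°] cycloidal, h=30: full span → s += 30 → s = 49.0000
seg 5 [258.4°–360°] uniform, h=11: θ=298.8° here. β=40.4, B=101.6. 11·40.4/101.6 = 4.3740 → s = 53.3740
radial distance = base radius + s = 26 + 53.3740 = 79.3740

79.3740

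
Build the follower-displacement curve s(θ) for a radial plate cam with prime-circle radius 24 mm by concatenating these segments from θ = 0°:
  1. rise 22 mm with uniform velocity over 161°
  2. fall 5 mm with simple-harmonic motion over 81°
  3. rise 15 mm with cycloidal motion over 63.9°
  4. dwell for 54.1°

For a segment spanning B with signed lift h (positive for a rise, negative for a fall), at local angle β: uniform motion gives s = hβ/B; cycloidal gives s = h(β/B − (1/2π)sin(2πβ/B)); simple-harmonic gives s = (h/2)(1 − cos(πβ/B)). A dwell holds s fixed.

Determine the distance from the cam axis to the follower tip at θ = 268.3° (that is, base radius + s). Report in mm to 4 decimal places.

seg 1 [0°–161°] uniform, h=22: full span → s += 22 → s = 22.0000
seg 2 [161°–242°] simple-harmonic, h=-5: full span → s += -5 → s = 17.0000
seg 3 [242°–305.9°] cycloidal, h=15: θ=268.3° here. β=26.3, B=63.9. 15·(0.4116 − sin(2π·0.4116)/(2π)) = 4.9146 → s = 21.9146
radial distance = base radius + s = 24 + 21.9146 = 45.9146

45.9146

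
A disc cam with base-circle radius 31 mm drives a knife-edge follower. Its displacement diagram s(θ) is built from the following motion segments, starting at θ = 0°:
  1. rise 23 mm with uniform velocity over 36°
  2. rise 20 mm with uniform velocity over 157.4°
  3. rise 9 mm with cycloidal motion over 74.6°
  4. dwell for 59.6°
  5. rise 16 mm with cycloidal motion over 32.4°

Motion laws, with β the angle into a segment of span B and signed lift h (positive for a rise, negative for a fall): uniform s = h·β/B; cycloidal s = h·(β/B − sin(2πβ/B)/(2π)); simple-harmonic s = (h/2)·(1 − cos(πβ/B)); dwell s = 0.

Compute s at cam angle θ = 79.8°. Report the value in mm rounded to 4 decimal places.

seg 1 [0°–36°] uniform, h=23: full span → s += 23 → s = 23.0000
seg 2 [36°–193.4°] uniform, h=20: θ=79.8° here. β=43.8, B=157.4. 20·43.8/157.4 = 5.5654 → s = 28.5654

28.5654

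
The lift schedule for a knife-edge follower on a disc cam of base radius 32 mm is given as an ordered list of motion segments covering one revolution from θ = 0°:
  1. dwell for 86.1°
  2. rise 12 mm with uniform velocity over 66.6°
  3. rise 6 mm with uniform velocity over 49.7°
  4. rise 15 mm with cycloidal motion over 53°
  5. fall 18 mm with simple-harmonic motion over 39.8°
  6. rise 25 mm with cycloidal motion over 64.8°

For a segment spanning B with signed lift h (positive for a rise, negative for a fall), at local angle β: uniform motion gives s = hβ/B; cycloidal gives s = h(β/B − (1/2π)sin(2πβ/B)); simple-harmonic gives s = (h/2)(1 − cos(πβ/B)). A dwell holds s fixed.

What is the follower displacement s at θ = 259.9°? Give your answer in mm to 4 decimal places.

seg 1 [0°–86.1°] dwell: s stays 0.0000
seg 2 [86.1°–152.7°] uniform, h=12: full span → s += 12 → s = 12.0000
seg 3 [152.7°–202.4°] uniform, h=6: full span → s += 6 → s = 18.0000
seg 4 [202.4°–255.4°] cycloidal, h=15: full span → s += 15 → s = 33.0000
seg 5 [255.4°–295.2°] simple-harmonic, h=-18: θ=259.9° here. β=4.5, B=39.8. -18/2·(1 − cos(π·0.1131)) = -0.5618 → s = 32.4382

32.4382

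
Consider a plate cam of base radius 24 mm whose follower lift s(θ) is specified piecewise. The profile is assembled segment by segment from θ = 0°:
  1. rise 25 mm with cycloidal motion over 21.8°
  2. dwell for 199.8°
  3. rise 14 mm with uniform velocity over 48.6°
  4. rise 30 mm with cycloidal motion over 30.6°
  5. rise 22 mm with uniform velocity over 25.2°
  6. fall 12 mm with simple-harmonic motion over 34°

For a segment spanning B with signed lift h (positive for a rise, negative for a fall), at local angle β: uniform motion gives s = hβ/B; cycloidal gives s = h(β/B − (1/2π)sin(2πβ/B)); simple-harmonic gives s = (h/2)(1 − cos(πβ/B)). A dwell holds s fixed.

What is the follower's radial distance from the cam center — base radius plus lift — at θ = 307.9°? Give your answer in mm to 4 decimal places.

seg 1 [0°–21.8°] cycloidal, h=25: full span → s += 25 → s = 25.0000
seg 2 [21.8°–221.6°] dwell: s stays 25.0000
seg 3 [221.6°–270.2°] uniform, h=14: full span → s += 14 → s = 39.0000
seg 4 [270.2°–300.8°] cycloidal, h=30: full span → s += 30 → s = 69.0000
seg 5 [300.8°–326°] uniform, h=22: θ=307.9° here. β=7.1, B=25.2. 22·7.1/25.2 = 6.1984 → s = 75.1984
radial distance = base radius + s = 24 + 75.1984 = 99.1984

99.1984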